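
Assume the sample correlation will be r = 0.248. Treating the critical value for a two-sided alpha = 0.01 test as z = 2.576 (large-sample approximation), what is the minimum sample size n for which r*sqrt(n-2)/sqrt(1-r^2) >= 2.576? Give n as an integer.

Need r·√(n−2)/√(1−r²) ≥ 2.576
√(n−2) ≥ 2.576·√(1−0.061504) / 0.248 = 2.576·0.968760 / 0.248 = 10.0626
n−2 ≥ 101.2559  ⇒  n ≥ 103.2559
Smallest integer n = 104

104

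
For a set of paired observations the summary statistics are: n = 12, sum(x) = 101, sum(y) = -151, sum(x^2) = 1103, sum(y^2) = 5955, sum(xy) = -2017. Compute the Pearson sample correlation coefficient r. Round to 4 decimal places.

-0.7367

Numerator: nΣxy − (Σx)(Σy) = 12·(-2017) − (101)(-151) = -8953
Denominator: √[(nΣx²−(Σx)²)(nΣy²−(Σy)²)]
  nΣx²−(Σx)² = 12·1103 − 10201 = 3035;  nΣy²−(Σy)² = 12·5955 − 22801 = 48659
  √(3035·48659) = √147680065 = 12152.3687
r = -8953 / 12152.3687 = -0.7367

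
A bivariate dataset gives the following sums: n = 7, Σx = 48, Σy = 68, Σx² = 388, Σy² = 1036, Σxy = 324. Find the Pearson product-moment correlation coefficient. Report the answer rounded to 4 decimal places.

-0.9572

Numerator: nΣxy − (Σx)(Σy) = 7·324 − (48)(68) = -996
Denominator: √[(nΣx²−(Σx)²)(nΣy²−(Σy)²)]
  nΣx²−(Σx)² = 7·388 − 2304 = 412;  nΣy²−(Σy)² = 7·1036 − 4624 = 2628
  √(412·2628) = √1082736 = 1040.5460
r = -996 / 1040.5460 = -0.9572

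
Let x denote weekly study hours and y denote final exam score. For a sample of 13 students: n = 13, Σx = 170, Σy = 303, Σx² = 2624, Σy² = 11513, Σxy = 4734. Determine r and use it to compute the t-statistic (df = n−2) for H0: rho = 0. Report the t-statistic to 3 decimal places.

2.347

S_xy = nΣxy − ΣxΣy = 13·4734 − 170·303 = 61542 − 51510 = 10032
S_xx = nΣx² − (Σx)² = 13·2624 − 170² = 34112 − 28900 = 5212
S_yy = nΣy² − (Σy)² = 13·11513 − 303² = 149669 − 91809 = 57860
r = S_xy / √(S_xx·S_yy) = 10032 / √(5212·57860) = 10032 / √301566320 = 10032 / 17365.6650 = 0.5777
t = r·√(n−2)/√(1−r²) = 0.5777·√11 / √(1−0.333737) = 1.916014 / 0.816249 = 2.347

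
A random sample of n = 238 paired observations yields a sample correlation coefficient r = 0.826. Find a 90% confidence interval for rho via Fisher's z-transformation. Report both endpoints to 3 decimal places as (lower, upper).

Fisher z: z_r = atanh(r) = ½·ln((1+0.826)/(1−0.826)) = 1.175414
SE(z) = 1/√(n−3) = 1/√235 = 0.065233
90% ⇒ z* = 1.645; margin = 1.645·0.065233 = 0.107308
CI on z-scale: (1.068106, 1.282722)
Back-transform: tanh(1.068106) = 0.788747, tanh(1.282722) = 0.857208

(0.789, 0.857)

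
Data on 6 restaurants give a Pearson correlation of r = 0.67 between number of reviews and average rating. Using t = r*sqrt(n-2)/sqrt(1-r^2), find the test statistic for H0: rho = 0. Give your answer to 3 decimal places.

1 − r² = 1 − 0.4489 = 0.5511;  √(1−r²) = 0.742361
√(n−2) = √4 = 2.000000
t = r·√(n−2)/√(1−r²) = 0.67 · 2.000000 / 0.742361 = 1.805

1.805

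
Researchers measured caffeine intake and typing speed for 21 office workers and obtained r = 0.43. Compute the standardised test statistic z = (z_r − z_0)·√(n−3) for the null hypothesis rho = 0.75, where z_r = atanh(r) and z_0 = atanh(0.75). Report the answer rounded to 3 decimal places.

-2.177

z_r = atanh(0.43) = 0.459897,  z_0 = atanh(0.75) = 0.972955
SE = 1/√(n−3) = 1/√18 = 0.235702
z = (z_r − z_0)/SE = (0.459897 − 0.972955) / 0.235702 = -0.513058 / 0.235702 = -2.177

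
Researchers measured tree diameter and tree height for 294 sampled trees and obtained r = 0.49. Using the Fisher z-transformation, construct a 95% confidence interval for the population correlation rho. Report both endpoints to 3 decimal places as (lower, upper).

(0.398, 0.572)

Fisher z: z_r = atanh(r) = ½·ln((1+0.49)/(1−0.49)) = 0.536060
SE(z) = 1/√(n−3) = 1/√291 = 0.058621
95% ⇒ z* = 1.960; margin = 1.960·0.058621 = 0.114897
CI on z-scale: (0.421163, 0.650957)
Back-transform: tanh(0.421163) = 0.397910, tanh(0.650957) = 0.572314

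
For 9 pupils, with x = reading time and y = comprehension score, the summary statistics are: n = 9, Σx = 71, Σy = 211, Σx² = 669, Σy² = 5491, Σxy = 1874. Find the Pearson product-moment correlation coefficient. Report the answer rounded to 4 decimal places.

0.8604

Numerator: nΣxy − (Σx)(Σy) = 9·1874 − (71)(211) = 1885
Denominator: √[(nΣx²−(Σx)²)(nΣy²−(Σy)²)]
  nΣx²−(Σx)² = 9·669 − 5041 = 980;  nΣy²−(Σy)² = 9·5491 − 44521 = 4898
  √(980·4898) = √4800040 = 2190.8994
r = 1885 / 2190.8994 = 0.8604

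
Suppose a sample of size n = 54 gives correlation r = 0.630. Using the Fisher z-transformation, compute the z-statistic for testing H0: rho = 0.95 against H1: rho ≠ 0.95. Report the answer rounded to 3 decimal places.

Fisher z: atanh(0.630) = 0.741416, atanh(0.95) = 1.831781
z = (z_r − z_0)·√(n−3) = (0.741416 − 1.831781)·√51 = -1.090365 · 7.141428 = -7.787

-7.787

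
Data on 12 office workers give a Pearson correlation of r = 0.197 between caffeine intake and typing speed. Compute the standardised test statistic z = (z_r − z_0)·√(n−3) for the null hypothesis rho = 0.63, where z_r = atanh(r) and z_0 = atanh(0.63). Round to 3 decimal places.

Fisher z: atanh(0.197) = 0.199609, atanh(0.63) = 0.741416
z = (z_r − z_0)·√(n−3) = (0.199609 − 0.741416)·√9 = -0.541807 · 3.000000 = -1.625

-1.625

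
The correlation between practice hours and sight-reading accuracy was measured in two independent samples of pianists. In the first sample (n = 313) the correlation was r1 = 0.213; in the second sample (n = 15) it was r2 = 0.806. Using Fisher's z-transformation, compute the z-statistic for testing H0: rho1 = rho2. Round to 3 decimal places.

z1 = atanh(0.213) = 0.216312,  z2 = atanh(0.806) = 1.115506
SE = √(1/(n1−3) + 1/(n2−3)) = √(1/310 + 1/12) = √(0.0032258 + 0.0833333) = √0.0865591 = 0.294209
z = (z1 − z2)/SE = (0.216312 − 1.115506) / 0.294209 = -0.899194 / 0.294209 = -3.056

-3.056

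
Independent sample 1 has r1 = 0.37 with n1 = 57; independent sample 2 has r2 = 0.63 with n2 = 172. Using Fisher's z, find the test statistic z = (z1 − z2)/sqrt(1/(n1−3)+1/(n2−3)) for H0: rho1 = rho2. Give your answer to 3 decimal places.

z1 = atanh(0.37) = 0.388423,  z2 = atanh(0.63) = 0.741416
SE = √(1/(n1−3) + 1/(n2−3)) = √(1/54 + 1/169) = √(0.0185185 + 0.0059172) = √0.0244357 = 0.156319
z = (z1 − z2)/SE = (0.388423 − 0.741416) / 0.156319 = -0.352993 / 0.156319 = -2.258

-2.258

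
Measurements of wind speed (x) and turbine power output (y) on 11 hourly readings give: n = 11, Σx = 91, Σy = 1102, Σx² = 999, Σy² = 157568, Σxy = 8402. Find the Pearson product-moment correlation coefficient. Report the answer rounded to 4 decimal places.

-0.2097

S_xy = nΣxy − ΣxΣy = 11·8402 − 91·1102 = 92422 − 100282 = -7860
S_xx = nΣx² − (Σx)² = 11·999 − 91² = 10989 − 8281 = 2708
S_yy = nΣy² − (Σy)² = 11·157568 − 1102² = 1733248 − 1214404 = 518844
r = S_xy / √(S_xx·S_yy) = -7860 / √(2708·518844) = -7860 / √1405029552 = -7860 / 37483.7238 = -0.2097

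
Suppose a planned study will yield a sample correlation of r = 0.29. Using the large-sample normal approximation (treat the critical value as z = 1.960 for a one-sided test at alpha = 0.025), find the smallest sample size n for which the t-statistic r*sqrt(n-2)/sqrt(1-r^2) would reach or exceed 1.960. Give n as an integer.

44

Need r·√(n−2)/√(1−r²) ≥ 1.960
√(n−2) ≥ 1.960·√(1−0.0841) / 0.29 = 1.960·0.957027 / 0.29 = 6.4682
n−2 ≥ 41.8376  ⇒  n ≥ 43.8376
Smallest integer n = 44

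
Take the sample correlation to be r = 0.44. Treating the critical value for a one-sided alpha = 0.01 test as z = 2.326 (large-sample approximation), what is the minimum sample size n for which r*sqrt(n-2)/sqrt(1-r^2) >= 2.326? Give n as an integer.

Need r·√(n−2)/√(1−r²) ≥ 2.326
√(n−2) ≥ 2.326·√(1−0.1936) / 0.44 = 2.326·0.897998 / 0.44 = 4.7471
n−2 ≥ 22.5350  ⇒  n ≥ 24.5350
Smallest integer n = 25

25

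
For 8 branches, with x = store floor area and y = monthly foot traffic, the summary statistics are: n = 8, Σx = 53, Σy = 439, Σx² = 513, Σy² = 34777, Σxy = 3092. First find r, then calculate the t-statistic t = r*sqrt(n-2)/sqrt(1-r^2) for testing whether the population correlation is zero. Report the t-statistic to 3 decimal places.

S_xy = nΣxy − ΣxΣy = 8·3092 − 53·439 = 24736 − 23267 = 1469
S_xx = nΣx² − (Σx)² = 8·513 − 53² = 4104 − 2809 = 1295
S_yy = nΣy² − (Σy)² = 8·34777 − 439² = 278216 − 192721 = 85495
r = S_xy / √(S_xx·S_yy) = 1469 / √(1295·85495) = 1469 / √110716025 = 1469 / 10522.1683 = 0.1396
t = r·√(n−2)/√(1−r²) = 0.1396·√6 / √(1−0.019488) = 0.341949 / 0.990208 = 0.345

0.345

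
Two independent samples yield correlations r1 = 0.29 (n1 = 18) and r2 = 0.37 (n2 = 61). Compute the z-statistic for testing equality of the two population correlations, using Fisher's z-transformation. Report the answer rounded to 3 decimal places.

-0.310

Fisher z-transforms: z1 = atanh(0.29) = 0.298566, z2 = atanh(0.37) = 0.388423; difference d = -0.089857
Var(d) = 1/15 + 1/58 = 0.0666667 + 0.0172414 = 0.0839081
z = d/√Var(d) = -0.089857 / √0.0839081 = -0.089857 / 0.289669 = -0.310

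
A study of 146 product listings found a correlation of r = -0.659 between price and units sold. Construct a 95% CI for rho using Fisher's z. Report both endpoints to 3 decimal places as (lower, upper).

(-0.742, -0.556)

z_r = atanh(-0.659) = -0.791044;  SE = 1/√(n−3) = 1/√143 = 0.083624
z-limits: -0.791044 ± 1.960·0.083624 = -0.791044 ± 0.163903 = [-0.954947, -0.627141]
ρ-limits: (tanh -0.954947, tanh -0.627141) = (-0.742, -0.556)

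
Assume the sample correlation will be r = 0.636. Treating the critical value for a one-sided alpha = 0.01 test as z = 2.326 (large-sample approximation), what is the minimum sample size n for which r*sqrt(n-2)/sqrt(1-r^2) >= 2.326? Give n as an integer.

10

Need r·√(n−2)/√(1−r²) ≥ 2.326
√(n−2) ≥ 2.326·√(1−0.404496) / 0.636 = 2.326·0.771689 / 0.636 = 2.8222
n−2 ≥ 7.9648  ⇒  n ≥ 9.9648
Smallest integer n = 10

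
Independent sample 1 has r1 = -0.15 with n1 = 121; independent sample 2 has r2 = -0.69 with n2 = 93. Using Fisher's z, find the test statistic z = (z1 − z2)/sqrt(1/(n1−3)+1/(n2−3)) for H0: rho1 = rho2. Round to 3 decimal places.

4.979

z1 = atanh(-0.15) = -0.151140,  z2 = atanh(-0.69) = -0.847956
SE = √(1/(n1−3) + 1/(n2−3)) = √(1/118 + 1/90) = √(0.0084746 + 0.0111111) = √0.0195857 = 0.139949
z = (z1 − z2)/SE = (-0.151140 − (-0.847956)) / 0.139949 = 0.696816 / 0.139949 = 4.979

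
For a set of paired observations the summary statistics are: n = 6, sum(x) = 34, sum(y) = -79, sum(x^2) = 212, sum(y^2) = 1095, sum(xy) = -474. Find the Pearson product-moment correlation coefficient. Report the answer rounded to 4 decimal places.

S_xy = nΣxy − ΣxΣy = 6·(-474) − 34·(-79) = -2844 − (-2686) = -158
S_xx = nΣx² − (Σx)² = 6·212 − 34² = 1272 − 1156 = 116
S_yy = nΣy² − (Σy)² = 6·1095 − (-79)² = 6570 − 6241 = 329
r = S_xy / √(S_xx·S_yy) = -158 / √(116·329) = -158 / √38164 = -158 / 195.3561 = -0.8088

-0.8088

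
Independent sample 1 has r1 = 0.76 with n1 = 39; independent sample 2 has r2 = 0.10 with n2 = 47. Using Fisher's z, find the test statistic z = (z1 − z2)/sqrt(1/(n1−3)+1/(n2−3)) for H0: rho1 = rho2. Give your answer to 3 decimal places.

3.986

z1 = atanh(0.76) = 0.996215,  z2 = atanh(0.10) = 0.100335
SE = √(1/(n1−3) + 1/(n2−3)) = √(1/36 + 1/44) = √(0.0277778 + 0.0227273) = √0.0505051 = 0.224733
z = (z1 − z2)/SE = (0.996215 − 0.100335) / 0.224733 = 0.895880 / 0.224733 = 3.986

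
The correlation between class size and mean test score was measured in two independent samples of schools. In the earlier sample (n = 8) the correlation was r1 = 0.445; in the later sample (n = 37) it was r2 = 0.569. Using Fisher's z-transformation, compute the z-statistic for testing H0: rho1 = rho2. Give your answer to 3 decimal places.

-0.350

z1 = atanh(0.445) = 0.478448,  z2 = atanh(0.569) = 0.646043
SE = √(1/(n1−3) + 1/(n2−3)) = √(1/5 + 1/34) = √(0.2000000 + 0.0294118) = √0.2294118 = 0.478970
z = (z1 − z2)/SE = (0.478448 − 0.646043) / 0.478970 = -0.167595 / 0.478970 = -0.350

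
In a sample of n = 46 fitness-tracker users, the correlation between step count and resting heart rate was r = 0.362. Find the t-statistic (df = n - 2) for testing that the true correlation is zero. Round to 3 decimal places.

1 − r² = 1 − 0.131044 = 0.868956;  √(1−r²) = 0.932178
√(n−2) = √44 = 6.633250
t = r·√(n−2)/√(1−r²) = 0.362 · 6.633250 / 0.932178 = 2.576

2.576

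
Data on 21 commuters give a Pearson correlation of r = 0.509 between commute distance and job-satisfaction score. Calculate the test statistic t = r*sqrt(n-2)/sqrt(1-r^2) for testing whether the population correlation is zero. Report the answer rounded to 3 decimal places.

2.578

t = r·√(n−2) / √(1−r²) with r = 0.509, n = 21
  = 0.509·√19 / √(1 − 0.259081)
  = 0.509·4.358899 / 0.860767
  = 2.218680 / 0.860767 = 2.578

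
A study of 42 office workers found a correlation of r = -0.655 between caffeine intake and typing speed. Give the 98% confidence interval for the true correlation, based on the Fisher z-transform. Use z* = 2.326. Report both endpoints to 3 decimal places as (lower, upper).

z_r = atanh(-0.655) = -0.784006;  SE = 1/√(n−3) = 1/√39 = 0.160128
z-limits: -0.784006 ± 2.326·0.160128 = -0.784006 ± 0.372458 = [-1.156464, -0.411548]
ρ-limits: (tanh -1.156464, tanh -0.411548) = (-0.820, -0.390)

(-0.820, -0.390)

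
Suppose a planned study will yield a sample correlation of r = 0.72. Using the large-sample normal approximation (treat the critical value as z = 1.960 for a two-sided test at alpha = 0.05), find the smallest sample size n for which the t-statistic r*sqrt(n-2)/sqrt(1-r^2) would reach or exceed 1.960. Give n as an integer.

Need r·√(n−2)/√(1−r²) ≥ 1.960
√(n−2) ≥ 1.960·√(1−0.5184) / 0.72 = 1.960·0.693974 / 0.72 = 1.8892
n−2 ≥ 3.5691  ⇒  n ≥ 5.5691
Smallest integer n = 6

6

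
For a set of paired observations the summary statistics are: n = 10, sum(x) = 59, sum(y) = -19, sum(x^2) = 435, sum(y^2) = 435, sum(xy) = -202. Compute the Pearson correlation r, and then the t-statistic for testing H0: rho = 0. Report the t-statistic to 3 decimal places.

S_xy = nΣxy − ΣxΣy = 10·(-202) − 59·(-19) = -2020 − (-1121) = -899
S_xx = nΣx² − (Σx)² = 10·435 − 59² = 4350 − 3481 = 869
S_yy = nΣy² − (Σy)² = 10·435 − (-19)² = 4350 − 361 = 3989
r = S_xy / √(S_xx·S_yy) = -899 / √(869·3989) = -899 / √3466441 = -899 / 1861.8381 = -0.4829
t = r·√(n−2)/√(1−r²) = -0.4829·√8 / √(1−0.233192) = -1.365847 / 0.875676 = -1.560

-1.560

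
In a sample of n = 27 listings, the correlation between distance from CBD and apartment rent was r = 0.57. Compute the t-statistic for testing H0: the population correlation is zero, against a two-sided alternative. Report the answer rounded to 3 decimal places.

3.469

t = r·√(n−2) / √(1−r²) with r = 0.57, n = 27
  = 0.57·√25 / √(1 − 0.3249)
  = 0.57·5.000000 / 0.821645
  = 2.850000 / 0.821645 = 3.469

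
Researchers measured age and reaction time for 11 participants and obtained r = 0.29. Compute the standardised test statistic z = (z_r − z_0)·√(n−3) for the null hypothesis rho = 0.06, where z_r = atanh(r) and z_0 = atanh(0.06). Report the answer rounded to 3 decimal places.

z_r = atanh(0.29) = 0.298566,  z_0 = atanh(0.06) = 0.060072
SE = 1/√(n−3) = 1/√8 = 0.353553
z = (z_r − z_0)/SE = (0.298566 − 0.060072) / 0.353553 = 0.238494 / 0.353553 = 0.675

0.675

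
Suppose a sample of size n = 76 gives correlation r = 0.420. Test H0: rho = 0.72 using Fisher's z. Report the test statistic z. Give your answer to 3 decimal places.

-3.930

z_r = atanh(0.420) = 0.447692,  z_0 = atanh(0.72) = 0.907645
SE = 1/√(n−3) = 1/√73 = 0.117041
z = (z_r − z_0)/SE = (0.447692 − 0.907645) / 0.117041 = -0.459953 / 0.117041 = -3.930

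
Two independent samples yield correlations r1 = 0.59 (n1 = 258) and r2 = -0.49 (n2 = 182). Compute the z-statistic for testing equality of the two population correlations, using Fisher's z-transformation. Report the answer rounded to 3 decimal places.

12.447

z1 = atanh(0.59) = 0.677666,  z2 = atanh(-0.49) = -0.536060
SE = √(1/(n1−3) + 1/(n2−3)) = √(1/255 + 1/179) = √(0.0039216 + 0.0055866) = √0.0095082 = 0.097510
z = (z1 − z2)/SE = (0.677666 − (-0.536060)) / 0.097510 = 1.213726 / 0.097510 = 12.447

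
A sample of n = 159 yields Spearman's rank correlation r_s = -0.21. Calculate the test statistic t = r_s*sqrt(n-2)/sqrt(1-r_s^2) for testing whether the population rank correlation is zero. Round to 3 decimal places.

1 − r_s² = 1 − 0.0441 = 0.9559;  √(1−r_s²) = 0.977701
√(n−2) = √157 = 12.529964
t = r_s·√(n−2)/√(1−r_s²) = -0.21 · 12.529964 / 0.977701 = -2.691

-2.691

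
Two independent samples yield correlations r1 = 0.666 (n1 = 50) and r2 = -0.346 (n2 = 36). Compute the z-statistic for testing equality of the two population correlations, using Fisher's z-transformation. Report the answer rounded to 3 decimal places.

z1 = atanh(0.666) = 0.803520,  z2 = atanh(-0.346) = -0.360893
SE = √(1/(n1−3) + 1/(n2−3)) = √(1/47 + 1/33) = √(0.0212766 + 0.0303030) = √0.0515796 = 0.227111
z = (z1 − z2)/SE = (0.803520 − (-0.360893)) / 0.227111 = 1.164413 / 0.227111 = 5.127

5.127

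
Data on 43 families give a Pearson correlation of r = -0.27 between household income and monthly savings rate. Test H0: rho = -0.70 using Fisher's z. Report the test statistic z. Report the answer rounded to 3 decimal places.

Fisher z: atanh(-0.27) = -0.276864, atanh(-0.70) = -0.867301
z = (z_r − z_0)·√(n−3) = (-0.276864 − (-0.867301))·√40 = 0.590437 · 6.324555 = 3.734

3.734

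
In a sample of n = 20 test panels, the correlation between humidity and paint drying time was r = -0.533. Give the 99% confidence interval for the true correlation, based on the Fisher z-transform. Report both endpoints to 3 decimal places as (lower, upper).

(-0.839, 0.030)

Fisher z: z_r = atanh(r) = ½·ln((1+(-0.533))/(1−(-0.533))) = -0.594326
SE(z) = 1/√(n−3) = 1/√17 = 0.242536
99% ⇒ z* = 2.576; margin = 2.576·0.242536 = 0.624773
CI on z-scale: (-1.219099, 0.030447)
Back-transform: tanh(-1.219099) = -0.839388, tanh(0.030447) = 0.030438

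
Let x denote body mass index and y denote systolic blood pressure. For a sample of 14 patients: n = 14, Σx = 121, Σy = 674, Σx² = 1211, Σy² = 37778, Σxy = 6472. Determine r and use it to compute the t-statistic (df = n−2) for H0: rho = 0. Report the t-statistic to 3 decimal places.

3.295

Numerator: nΣxy − (Σx)(Σy) = 14·6472 − (121)(674) = 9054
Denominator: √[(nΣx²−(Σx)²)(nΣy²−(Σy)²)]
  nΣx²−(Σx)² = 14·1211 − 14641 = 2313;  nΣy²−(Σy)² = 14·37778 − 454276 = 74616
  √(2313·74616) = √172586808 = 13137.2298
r = 9054 / 13137.2298 = 0.6892
t = r·√(n−2)/√(1−r²) = 0.6892·√12 / √(1−0.474997) = 2.387459 / 0.724571 = 3.295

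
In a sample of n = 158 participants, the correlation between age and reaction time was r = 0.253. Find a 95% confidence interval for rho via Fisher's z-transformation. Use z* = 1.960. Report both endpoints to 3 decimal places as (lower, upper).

Fisher z: z_r = atanh(r) = ½·ln((1+0.253)/(1−0.253)) = 0.258615
SE(z) = 1/√(n−3) = 1/√155 = 0.080322
95% ⇒ z* = 1.960; margin = 1.960·0.080322 = 0.157431
CI on z-scale: (0.101184, 0.416046)
Back-transform: tanh(0.101184) = 0.100840, tanh(0.416046) = 0.393594

(0.101, 0.394)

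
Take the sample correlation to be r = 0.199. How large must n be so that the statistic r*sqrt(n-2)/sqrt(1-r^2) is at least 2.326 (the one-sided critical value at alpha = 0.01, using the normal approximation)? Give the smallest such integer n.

Need r·√(n−2)/√(1−r²) ≥ 2.326
√(n−2) ≥ 2.326·√(1−0.039601) / 0.199 = 2.326·0.979999 / 0.199 = 11.4547
n−2 ≥ 131.2102  ⇒  n ≥ 133.2102
Smallest integer n = 134

134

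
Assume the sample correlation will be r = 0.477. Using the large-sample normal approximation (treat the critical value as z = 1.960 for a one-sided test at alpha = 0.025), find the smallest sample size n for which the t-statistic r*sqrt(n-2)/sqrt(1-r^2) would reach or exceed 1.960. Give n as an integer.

r√(n−2)/√(1−r²) ≥ 1.960  ⇔  n−2 ≥ (1.960)²·(1−r²)/r²
(1−r²)/r² = (1−0.227529)/0.227529 = 3.3950
n ≥ 2 + 3.8416·3.3950 = 2 + 13.0422 = 15.0422
⌈15.0422⌉ = 16

16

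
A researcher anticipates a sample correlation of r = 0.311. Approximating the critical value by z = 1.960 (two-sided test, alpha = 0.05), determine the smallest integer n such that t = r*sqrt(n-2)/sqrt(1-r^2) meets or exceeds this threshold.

Need r·√(n−2)/√(1−r²) ≥ 1.960
√(n−2) ≥ 1.960·√(1−0.096721) / 0.311 = 1.960·0.950410 / 0.311 = 5.9897
n−2 ≥ 35.8765  ⇒  n ≥ 37.8765
Smallest integer n = 38

38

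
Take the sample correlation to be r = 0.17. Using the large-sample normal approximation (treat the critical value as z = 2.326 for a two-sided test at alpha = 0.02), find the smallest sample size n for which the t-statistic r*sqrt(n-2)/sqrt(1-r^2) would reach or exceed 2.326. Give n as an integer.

184

Need r·√(n−2)/√(1−r²) ≥ 2.326
√(n−2) ≥ 2.326·√(1−0.0289) / 0.17 = 2.326·0.985444 / 0.17 = 13.4832
n−2 ≥ 181.7967  ⇒  n ≥ 183.7967
Smallest integer n = 184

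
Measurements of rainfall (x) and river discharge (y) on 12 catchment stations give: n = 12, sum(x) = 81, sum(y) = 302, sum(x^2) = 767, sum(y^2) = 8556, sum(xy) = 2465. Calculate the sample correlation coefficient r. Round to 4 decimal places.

S_xy = nΣxy − ΣxΣy = 12·2465 − 81·302 = 29580 − 24462 = 5118
S_xx = nΣx² − (Σx)² = 12·767 − 81² = 9204 − 6561 = 2643
S_yy = nΣy² − (Σy)² = 12·8556 − 302² = 102672 − 91204 = 11468
r = S_xy / √(S_xx·S_yy) = 5118 / √(2643·11468) = 5118 / √30309924 = 5118 / 5505.4449 = 0.9296

0.9296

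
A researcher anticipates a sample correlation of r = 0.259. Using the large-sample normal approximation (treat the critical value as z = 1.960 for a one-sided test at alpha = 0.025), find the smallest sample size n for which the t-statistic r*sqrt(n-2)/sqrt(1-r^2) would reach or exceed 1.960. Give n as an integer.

56

r√(n−2)/√(1−r²) ≥ 1.960  ⇔  n−2 ≥ (1.960)²·(1−r²)/r²
(1−r²)/r² = (1−0.067081)/0.067081 = 13.9074
n ≥ 2 + 3.8416·13.9074 = 2 + 53.4267 = 55.4267
⌈55.4267⌉ = 56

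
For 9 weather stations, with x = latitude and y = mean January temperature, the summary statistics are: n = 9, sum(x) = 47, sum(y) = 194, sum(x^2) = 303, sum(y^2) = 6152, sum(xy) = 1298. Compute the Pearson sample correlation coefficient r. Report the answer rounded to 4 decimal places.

S_xy = nΣxy − ΣxΣy = 9·1298 − 47·194 = 11682 − 9118 = 2564
S_xx = nΣx² − (Σx)² = 9·303 − 47² = 2727 − 2209 = 518
S_yy = nΣy² − (Σy)² = 9·6152 − 194² = 55368 − 37636 = 17732
r = S_xy / √(S_xx·S_yy) = 2564 / √(518·17732) = 2564 / √9185176 = 2564 / 3030.7055 = 0.8460

0.8460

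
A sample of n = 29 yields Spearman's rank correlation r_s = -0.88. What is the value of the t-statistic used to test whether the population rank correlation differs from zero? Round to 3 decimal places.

t = r_s·√(n−2) / √(1−r_s²) with r_s = -0.88, n = 29
  = -0.88·√27 / √(1 − 0.7744)
  = -0.88·5.196152 / 0.474974
  = -4.572614 / 0.474974 = -9.627

-9.627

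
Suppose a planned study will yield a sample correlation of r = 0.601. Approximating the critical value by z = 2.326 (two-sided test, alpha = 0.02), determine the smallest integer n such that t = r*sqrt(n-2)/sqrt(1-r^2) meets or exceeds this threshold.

Need r·√(n−2)/√(1−r²) ≥ 2.326
√(n−2) ≥ 2.326·√(1−0.361201) / 0.601 = 2.326·0.799249 / 0.601 = 3.0933
n−2 ≥ 9.5685  ⇒  n ≥ 11.5685
Smallest integer n = 12

12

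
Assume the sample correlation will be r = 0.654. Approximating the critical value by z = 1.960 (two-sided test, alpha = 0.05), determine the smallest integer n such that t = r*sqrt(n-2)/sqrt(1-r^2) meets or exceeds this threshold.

Need r·√(n−2)/√(1−r²) ≥ 1.960
√(n−2) ≥ 1.960·√(1−0.427716) / 0.654 = 1.960·0.756495 / 0.654 = 2.2672
n−2 ≥ 5.1402  ⇒  n ≥ 7.1402
Smallest integer n = 8

8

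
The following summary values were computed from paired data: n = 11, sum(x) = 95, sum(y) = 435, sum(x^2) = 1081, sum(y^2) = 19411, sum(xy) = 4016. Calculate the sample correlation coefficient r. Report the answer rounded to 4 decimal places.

0.3417

S_xy = nΣxy − ΣxΣy = 11·4016 − 95·435 = 44176 − 41325 = 2851
S_xx = nΣx² − (Σx)² = 11·1081 − 95² = 11891 − 9025 = 2866
S_yy = nΣy² − (Σy)² = 11·19411 − 435² = 213521 − 189225 = 24296
r = S_xy / √(S_xx·S_yy) = 2851 / √(2866·24296) = 2851 / √69632336 = 2851 / 8344.5992 = 0.3417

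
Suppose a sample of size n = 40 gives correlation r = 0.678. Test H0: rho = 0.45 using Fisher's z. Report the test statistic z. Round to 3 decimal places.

2.072

Fisher z: atanh(0.678) = 0.825403, atanh(0.45) = 0.484700
z = (z_r − z_0)·√(n−3) = (0.825403 − 0.484700)·√37 = 0.340703 · 6.082763 = 2.072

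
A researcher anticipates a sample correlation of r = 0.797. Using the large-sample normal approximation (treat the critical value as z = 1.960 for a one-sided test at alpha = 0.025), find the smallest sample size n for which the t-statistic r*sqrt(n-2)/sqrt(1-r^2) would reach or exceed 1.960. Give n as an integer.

Need r·√(n−2)/√(1−r²) ≥ 1.960
√(n−2) ≥ 1.960·√(1−0.635209) / 0.797 = 1.960·0.603979 / 0.797 = 1.4853
n−2 ≥ 2.2061  ⇒  n ≥ 4.2061
Smallest integer n = 5

5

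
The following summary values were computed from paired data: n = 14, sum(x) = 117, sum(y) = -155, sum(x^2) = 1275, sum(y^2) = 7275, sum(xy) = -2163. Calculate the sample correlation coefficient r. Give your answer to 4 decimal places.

S_xy = nΣxy − ΣxΣy = 14·(-2163) − 117·(-155) = -30282 − (-18135) = -12147
S_xx = nΣx² − (Σx)² = 14·1275 − 117² = 17850 − 13689 = 4161
S_yy = nΣy² − (Σy)² = 14·7275 − (-155)² = 101850 − 24025 = 77825
r = S_xy / √(S_xx·S_yy) = -12147 / √(4161·77825) = -12147 / √323829825 = -12147 / 17995.2723 = -0.6750

-0.6750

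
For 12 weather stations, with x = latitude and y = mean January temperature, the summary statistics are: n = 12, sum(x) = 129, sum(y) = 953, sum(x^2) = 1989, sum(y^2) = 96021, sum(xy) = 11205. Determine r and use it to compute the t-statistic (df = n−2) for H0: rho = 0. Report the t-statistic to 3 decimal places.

S_xy = nΣxy − ΣxΣy = 12·11205 − 129·953 = 134460 − 122937 = 11523
S_xx = nΣx² − (Σx)² = 12·1989 − 129² = 23868 − 16641 = 7227
S_yy = nΣy² − (Σy)² = 12·96021 − 953² = 1152252 − 908209 = 244043
r = S_xy / √(S_xx·S_yy) = 11523 / √(7227·244043) = 11523 / √1763698761 = 11523 / 41996.4137 = 0.2744
t = r·√(n−2)/√(1−r²) = 0.2744·√10 / √(1−0.075295) = 0.867729 / 0.961616 = 0.902

0.902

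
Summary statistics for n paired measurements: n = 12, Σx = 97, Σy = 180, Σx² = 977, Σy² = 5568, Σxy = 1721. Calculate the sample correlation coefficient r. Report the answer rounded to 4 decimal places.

S_xy = nΣxy − ΣxΣy = 12·1721 − 97·180 = 20652 − 17460 = 3192
S_xx = nΣx² − (Σx)² = 12·977 − 97² = 11724 − 9409 = 2315
S_yy = nΣy² − (Σy)² = 12·5568 − 180² = 66816 − 32400 = 34416
r = S_xy / √(S_xx·S_yy) = 3192 / √(2315·34416) = 3192 / √79673040 = 3192 / 8925.9756 = 0.3576

0.3576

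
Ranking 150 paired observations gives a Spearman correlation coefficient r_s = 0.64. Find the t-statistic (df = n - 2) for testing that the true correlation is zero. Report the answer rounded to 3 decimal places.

t = r_s·√(n−2) / √(1−r_s²) with r_s = 0.64, n = 150
  = 0.64·√148 / √(1 − 0.4096)
  = 0.64·12.165525 / 0.768375
  = 7.785936 / 0.768375 = 10.133

10.133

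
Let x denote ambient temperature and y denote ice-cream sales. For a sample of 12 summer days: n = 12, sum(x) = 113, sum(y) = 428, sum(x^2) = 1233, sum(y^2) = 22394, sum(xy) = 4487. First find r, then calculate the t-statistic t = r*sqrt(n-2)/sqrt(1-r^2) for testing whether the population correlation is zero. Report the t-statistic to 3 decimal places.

1.447

Numerator: nΣxy − (Σx)(Σy) = 12·4487 − (113)(428) = 5480
Denominator: √[(nΣx²−(Σx)²)(nΣy²−(Σy)²)]
  nΣx²−(Σx)² = 12·1233 − 12769 = 2027;  nΣy²−(Σy)² = 12·22394 − 183184 = 85544
  √(2027·85544) = √173397688 = 13168.0556
r = 5480 / 13168.0556 = 0.4162
t = r·√(n−2)/√(1−r²) = 0.4162·√10 / √(1−0.173222) = 1.316140 / 0.909273 = 1.447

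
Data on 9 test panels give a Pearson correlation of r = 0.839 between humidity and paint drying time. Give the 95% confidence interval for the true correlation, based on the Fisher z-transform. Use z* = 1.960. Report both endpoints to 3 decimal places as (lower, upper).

(0.395, 0.965)

z_r = atanh(0.839) = 1.217786;  SE = 1/√(n−3) = 1/√6 = 0.408248
z-limits: 1.217786 ± 1.960·0.408248 = 1.217786 ± 0.800166 = [0.417620, 2.017952]
ρ-limits: (tanh 0.417620, tanh 2.017952) = (0.395, 0.965)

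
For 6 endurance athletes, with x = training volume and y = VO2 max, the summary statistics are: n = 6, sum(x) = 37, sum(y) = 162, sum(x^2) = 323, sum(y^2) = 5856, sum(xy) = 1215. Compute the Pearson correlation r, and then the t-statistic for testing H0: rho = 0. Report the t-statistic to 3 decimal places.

1.410

S_xy = nΣxy − ΣxΣy = 6·1215 − 37·162 = 7290 − 5994 = 1296
S_xx = nΣx² − (Σx)² = 6·323 − 37² = 1938 − 1369 = 569
S_yy = nΣy² − (Σy)² = 6·5856 − 162² = 35136 − 26244 = 8892
r = S_xy / √(S_xx·S_yy) = 1296 / √(569·8892) = 1296 / √5059548 = 1296 / 2249.3439 = 0.5762
t = r·√(n−2)/√(1−r²) = 0.5762·√4 / √(1−0.332006) = 1.152400 / 0.817309 = 1.410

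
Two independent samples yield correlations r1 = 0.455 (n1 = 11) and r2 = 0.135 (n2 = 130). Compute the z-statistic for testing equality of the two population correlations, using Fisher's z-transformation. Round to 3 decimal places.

0.974

Fisher z-transforms: z1 = atanh(0.455) = 0.490988, z2 = atanh(0.135) = 0.135829; difference d = 0.355159
Var(d) = 1/8 + 1/127 = 0.1250000 + 0.0078740 = 0.1328740
z = d/√Var(d) = 0.355159 / √0.1328740 = 0.355159 / 0.364519 = 0.974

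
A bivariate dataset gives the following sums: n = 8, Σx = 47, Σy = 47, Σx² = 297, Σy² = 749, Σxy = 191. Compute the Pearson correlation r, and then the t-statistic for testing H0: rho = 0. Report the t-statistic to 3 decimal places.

-4.070

Numerator: nΣxy − (Σx)(Σy) = 8·191 − (47)(47) = -681
Denominator: √[(nΣx²−(Σx)²)(nΣy²−(Σy)²)]
  nΣx²−(Σx)² = 8·297 − 2209 = 167;  nΣy²−(Σy)² = 8·749 − 2209 = 3783
  √(167·3783) = √631761 = 794.8339
r = -681 / 794.8339 = -0.8568
t = r·√(n−2)/√(1−r²) = -0.8568·√6 / √(1−0.734106) = -2.098723 / 0.515649 = -4.070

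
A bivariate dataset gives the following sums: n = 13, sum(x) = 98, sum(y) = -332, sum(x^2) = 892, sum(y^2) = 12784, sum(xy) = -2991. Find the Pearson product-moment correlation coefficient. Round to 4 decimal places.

-0.6011

Numerator: nΣxy − (Σx)(Σy) = 13·(-2991) − (98)(-332) = -6347
Denominator: √[(nΣx²−(Σx)²)(nΣy²−(Σy)²)]
  nΣx²−(Σx)² = 13·892 − 9604 = 1992;  nΣy²−(Σy)² = 13·12784 − 110224 = 55968
  √(1992·55968) = √111488256 = 10558.7999
r = -6347 / 10558.7999 = -0.6011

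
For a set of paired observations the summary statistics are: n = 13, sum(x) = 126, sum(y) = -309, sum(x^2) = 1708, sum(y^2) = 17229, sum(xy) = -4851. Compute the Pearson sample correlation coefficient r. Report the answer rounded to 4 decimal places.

-0.8462

S_xy = nΣxy − ΣxΣy = 13·(-4851) − 126·(-309) = -63063 − (-38934) = -24129
S_xx = nΣx² − (Σx)² = 13·1708 − 126² = 22204 − 15876 = 6328
S_yy = nΣy² − (Σy)² = 13·17229 − (-309)² = 223977 − 95481 = 128496
r = S_xy / √(S_xx·S_yy) = -24129 / √(6328·128496) = -24129 / √813122688 = -24129 / 28515.3062 = -0.8462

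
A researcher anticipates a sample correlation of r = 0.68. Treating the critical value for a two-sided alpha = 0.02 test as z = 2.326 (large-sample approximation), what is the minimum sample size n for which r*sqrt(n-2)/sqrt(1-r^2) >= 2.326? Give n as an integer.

9

r√(n−2)/√(1−r²) ≥ 2.326  ⇔  n−2 ≥ (2.326)²·(1−r²)/r²
(1−r²)/r² = (1−0.4624)/0.4624 = 1.1626
n ≥ 2 + 5.410276·1.1626 = 2 + 6.2900 = 8.2900
⌈8.2900⌉ = 9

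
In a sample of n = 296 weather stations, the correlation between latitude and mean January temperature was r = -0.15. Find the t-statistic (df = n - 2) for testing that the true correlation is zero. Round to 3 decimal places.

-2.601

t = r·√(n−2) / √(1−r²) with r = -0.15, n = 296
  = -0.15·√294 / √(1 − 0.0225)
  = -0.15·17.146428 / 0.988686
  = -2.571964 / 0.988686 = -2.601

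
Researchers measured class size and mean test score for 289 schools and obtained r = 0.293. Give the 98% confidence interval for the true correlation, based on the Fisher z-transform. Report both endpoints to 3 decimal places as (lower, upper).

Fisher z: z_r = atanh(r) = ½·ln((1+0.293)/(1−0.293)) = 0.301845
SE(z) = 1/√(n−3) = 1/√286 = 0.059131
98% ⇒ z* = 2.326; margin = 2.326·0.059131 = 0.137539
CI on z-scale: (0.164306, 0.439384)
Back-transform: tanh(0.164306) = 0.162843, tanh(0.439384) = 0.413134

(0.163, 0.413)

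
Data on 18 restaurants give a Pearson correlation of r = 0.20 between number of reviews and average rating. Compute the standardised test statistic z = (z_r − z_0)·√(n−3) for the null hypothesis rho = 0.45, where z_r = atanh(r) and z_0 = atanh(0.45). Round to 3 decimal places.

-1.092

Fisher z: atanh(0.20) = 0.202733, atanh(0.45) = 0.484700
z = (z_r − z_0)·√(n−3) = (0.202733 − 0.484700)·√15 = -0.281967 · 3.872983 = -1.092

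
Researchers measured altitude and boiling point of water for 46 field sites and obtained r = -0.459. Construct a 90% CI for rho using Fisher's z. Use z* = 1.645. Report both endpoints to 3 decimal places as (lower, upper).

(-0.633, -0.240)

z_r = atanh(-0.459) = -0.496044;  SE = 1/√(n−3) = 1/√43 = 0.152499
z-limits: -0.496044 ± 1.645·0.152499 = -0.496044 ± 0.250861 = [-0.746905, -0.245183]
ρ-limits: (tanh -0.746905, tanh -0.245183) = (-0.633, -0.240)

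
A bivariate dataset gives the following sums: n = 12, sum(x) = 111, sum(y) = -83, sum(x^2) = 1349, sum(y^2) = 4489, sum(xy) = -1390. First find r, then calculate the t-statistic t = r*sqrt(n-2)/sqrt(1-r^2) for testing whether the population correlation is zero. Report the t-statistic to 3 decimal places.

-2.104

Numerator: nΣxy − (Σx)(Σy) = 12·(-1390) − (111)(-83) = -7467
Denominator: √[(nΣx²−(Σx)²)(nΣy²−(Σy)²)]
  nΣx²−(Σx)² = 12·1349 − 12321 = 3867;  nΣy²−(Σy)² = 12·4489 − 6889 = 46979
  √(3867·46979) = √181667793 = 13478.4195
r = -7467 / 13478.4195 = -0.5540
t = r·√(n−2)/√(1−r²) = -0.5540·√10 / √(1−0.306916) = -1.751902 / 0.832517 = -2.104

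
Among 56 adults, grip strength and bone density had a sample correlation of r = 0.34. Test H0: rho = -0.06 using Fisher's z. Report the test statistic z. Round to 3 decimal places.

Fisher z: atanh(0.34) = 0.354093, atanh(-0.06) = -0.060072
z = (z_r − z_0)·√(n−3) = (0.354093 − (-0.060072))·√53 = 0.414165 · 7.280110 = 3.015

3.015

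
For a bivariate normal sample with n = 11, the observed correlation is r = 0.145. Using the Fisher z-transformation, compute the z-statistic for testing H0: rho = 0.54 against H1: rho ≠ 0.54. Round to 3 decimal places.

Fisher z: atanh(0.145) = 0.146029, atanh(0.54) = 0.604156
z = (z_r − z_0)·√(n−3) = (0.146029 − 0.604156)·√8 = -0.458127 · 2.828427 = -1.296

-1.296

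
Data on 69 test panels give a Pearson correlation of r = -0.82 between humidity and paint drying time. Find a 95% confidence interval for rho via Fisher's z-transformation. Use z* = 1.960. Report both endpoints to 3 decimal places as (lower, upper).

(-0.885, -0.724)

Fisher z: z_r = atanh(r) = ½·ln((1+(-0.82))/(1−(-0.82))) = -1.156817
SE(z) = 1/√(n−3) = 1/√66 = 0.123091
95% ⇒ z* = 1.960; margin = 1.960·0.123091 = 0.241258
CI on z-scale: (-1.398075, -0.915559)
Back-transform: tanh(-1.398075) = -0.884935, tanh(-0.915559) = -0.723790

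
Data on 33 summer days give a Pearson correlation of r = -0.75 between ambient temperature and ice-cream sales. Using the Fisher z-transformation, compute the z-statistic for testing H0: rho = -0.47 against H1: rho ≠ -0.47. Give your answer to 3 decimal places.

Fisher z: atanh(-0.75) = -0.972955, atanh(-0.47) = -0.510070
z = (z_r − z_0)·√(n−3) = (-0.972955 − (-0.510070))·√30 = -0.462885 · 5.477226 = -2.535

-2.535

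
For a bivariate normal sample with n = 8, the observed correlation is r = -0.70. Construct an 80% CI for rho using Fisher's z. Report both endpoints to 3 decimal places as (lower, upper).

(-0.894, -0.286)

Fisher z: z_r = atanh(r) = ½·ln((1+(-0.70))/(1−(-0.70))) = -0.867301
SE(z) = 1/√(n−3) = 1/√5 = 0.447214
80% ⇒ z* = 1.282; margin = 1.282·0.447214 = 0.573328
CI on z-scale: (-1.440629, -0.293973)
Back-transform: tanh(-1.440629) = -0.893824, tanh(-0.293973) = -0.285787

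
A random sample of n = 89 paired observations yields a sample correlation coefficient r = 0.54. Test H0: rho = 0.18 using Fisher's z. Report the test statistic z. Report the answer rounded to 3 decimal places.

3.915

z_r = atanh(0.54) = 0.604156,  z_0 = atanh(0.18) = 0.181983
SE = 1/√(n−3) = 1/√86 = 0.107833
z = (z_r − z_0)/SE = (0.604156 − 0.181983) / 0.107833 = 0.422173 / 0.107833 = 3.915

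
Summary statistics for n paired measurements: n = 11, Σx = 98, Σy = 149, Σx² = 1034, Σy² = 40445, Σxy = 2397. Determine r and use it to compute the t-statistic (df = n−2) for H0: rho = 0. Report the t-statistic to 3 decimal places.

S_xy = nΣxy − ΣxΣy = 11·2397 − 98·149 = 26367 − 14602 = 11765
S_xx = nΣx² − (Σx)² = 11·1034 − 98² = 11374 − 9604 = 1770
S_yy = nΣy² − (Σy)² = 11·40445 − 149² = 444895 − 22201 = 422694
r = S_xy / √(S_xx·S_yy) = 11765 / √(1770·422694) = 11765 / √748168380 = 11765 / 27352.6668 = 0.4301
t = r·√(n−2)/√(1−r²) = 0.4301·√9 / √(1−0.184986) = 1.290300 / 0.902781 = 1.429

1.429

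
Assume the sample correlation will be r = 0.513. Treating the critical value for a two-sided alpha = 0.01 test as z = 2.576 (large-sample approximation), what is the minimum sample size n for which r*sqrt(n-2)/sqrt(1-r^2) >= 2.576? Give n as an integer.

Need r·√(n−2)/√(1−r²) ≥ 2.576
√(n−2) ≥ 2.576·√(1−0.263169) / 0.513 = 2.576·0.858389 / 0.513 = 4.3104
n−2 ≥ 18.5795  ⇒  n ≥ 20.5795
Smallest integer n = 21

21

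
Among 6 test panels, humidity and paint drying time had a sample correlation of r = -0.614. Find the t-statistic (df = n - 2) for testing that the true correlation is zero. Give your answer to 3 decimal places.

-1.556

1 − r² = 1 − 0.376996 = 0.623004;  √(1−r²) = 0.789306
√(n−2) = √4 = 2.000000
t = r·√(n−2)/√(1−r²) = -0.614 · 2.000000 / 0.789306 = -1.556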